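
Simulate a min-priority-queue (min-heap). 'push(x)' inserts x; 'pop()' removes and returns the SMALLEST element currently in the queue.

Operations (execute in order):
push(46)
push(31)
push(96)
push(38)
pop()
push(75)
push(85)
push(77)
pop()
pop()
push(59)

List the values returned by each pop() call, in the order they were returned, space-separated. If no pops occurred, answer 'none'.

Answer: 31 38 46

Derivation:
push(46): heap contents = [46]
push(31): heap contents = [31, 46]
push(96): heap contents = [31, 46, 96]
push(38): heap contents = [31, 38, 46, 96]
pop() → 31: heap contents = [38, 46, 96]
push(75): heap contents = [38, 46, 75, 96]
push(85): heap contents = [38, 46, 75, 85, 96]
push(77): heap contents = [38, 46, 75, 77, 85, 96]
pop() → 38: heap contents = [46, 75, 77, 85, 96]
pop() → 46: heap contents = [75, 77, 85, 96]
push(59): heap contents = [59, 75, 77, 85, 96]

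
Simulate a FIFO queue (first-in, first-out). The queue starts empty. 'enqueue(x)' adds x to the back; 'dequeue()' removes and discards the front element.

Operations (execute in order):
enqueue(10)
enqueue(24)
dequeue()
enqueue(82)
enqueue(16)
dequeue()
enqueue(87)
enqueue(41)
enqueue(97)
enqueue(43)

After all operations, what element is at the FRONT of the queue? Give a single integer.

Answer: 82

Derivation:
enqueue(10): queue = [10]
enqueue(24): queue = [10, 24]
dequeue(): queue = [24]
enqueue(82): queue = [24, 82]
enqueue(16): queue = [24, 82, 16]
dequeue(): queue = [82, 16]
enqueue(87): queue = [82, 16, 87]
enqueue(41): queue = [82, 16, 87, 41]
enqueue(97): queue = [82, 16, 87, 41, 97]
enqueue(43): queue = [82, 16, 87, 41, 97, 43]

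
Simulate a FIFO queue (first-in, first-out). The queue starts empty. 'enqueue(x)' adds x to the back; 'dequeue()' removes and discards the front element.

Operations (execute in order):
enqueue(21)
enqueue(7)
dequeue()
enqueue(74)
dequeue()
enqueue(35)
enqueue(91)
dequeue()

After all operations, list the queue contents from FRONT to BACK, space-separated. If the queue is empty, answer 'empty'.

Answer: 35 91

Derivation:
enqueue(21): [21]
enqueue(7): [21, 7]
dequeue(): [7]
enqueue(74): [7, 74]
dequeue(): [74]
enqueue(35): [74, 35]
enqueue(91): [74, 35, 91]
dequeue(): [35, 91]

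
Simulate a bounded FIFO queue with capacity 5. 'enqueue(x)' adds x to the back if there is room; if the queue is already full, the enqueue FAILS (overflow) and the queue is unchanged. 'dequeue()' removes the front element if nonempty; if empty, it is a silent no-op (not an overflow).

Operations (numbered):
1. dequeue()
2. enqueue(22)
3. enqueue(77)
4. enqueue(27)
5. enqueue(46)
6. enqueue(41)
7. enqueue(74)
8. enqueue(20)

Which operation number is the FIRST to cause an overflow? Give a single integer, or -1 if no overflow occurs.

Answer: 7

Derivation:
1. dequeue(): empty, no-op, size=0
2. enqueue(22): size=1
3. enqueue(77): size=2
4. enqueue(27): size=3
5. enqueue(46): size=4
6. enqueue(41): size=5
7. enqueue(74): size=5=cap → OVERFLOW (fail)
8. enqueue(20): size=5=cap → OVERFLOW (fail)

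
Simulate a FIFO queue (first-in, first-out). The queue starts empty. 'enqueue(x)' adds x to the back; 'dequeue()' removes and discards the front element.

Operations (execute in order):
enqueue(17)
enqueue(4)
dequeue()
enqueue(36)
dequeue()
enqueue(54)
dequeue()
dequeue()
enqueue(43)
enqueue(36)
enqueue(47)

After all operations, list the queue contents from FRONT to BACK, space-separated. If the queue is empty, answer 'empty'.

Answer: 43 36 47

Derivation:
enqueue(17): [17]
enqueue(4): [17, 4]
dequeue(): [4]
enqueue(36): [4, 36]
dequeue(): [36]
enqueue(54): [36, 54]
dequeue(): [54]
dequeue(): []
enqueue(43): [43]
enqueue(36): [43, 36]
enqueue(47): [43, 36, 47]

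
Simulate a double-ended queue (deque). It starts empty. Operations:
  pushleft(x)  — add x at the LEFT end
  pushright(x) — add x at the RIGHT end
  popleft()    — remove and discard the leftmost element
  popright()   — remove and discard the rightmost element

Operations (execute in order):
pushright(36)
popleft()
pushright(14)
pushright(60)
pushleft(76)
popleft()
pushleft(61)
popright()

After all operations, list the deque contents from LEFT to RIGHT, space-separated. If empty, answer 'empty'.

Answer: 61 14

Derivation:
pushright(36): [36]
popleft(): []
pushright(14): [14]
pushright(60): [14, 60]
pushleft(76): [76, 14, 60]
popleft(): [14, 60]
pushleft(61): [61, 14, 60]
popright(): [61, 14]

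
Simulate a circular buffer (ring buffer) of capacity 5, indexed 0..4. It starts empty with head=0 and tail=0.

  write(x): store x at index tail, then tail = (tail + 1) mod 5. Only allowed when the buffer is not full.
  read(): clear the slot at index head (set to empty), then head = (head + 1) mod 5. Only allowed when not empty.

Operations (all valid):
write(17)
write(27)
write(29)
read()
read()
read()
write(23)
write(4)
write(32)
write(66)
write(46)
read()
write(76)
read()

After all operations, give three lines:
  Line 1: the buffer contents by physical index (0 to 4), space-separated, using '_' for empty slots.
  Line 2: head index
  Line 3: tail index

write(17): buf=[17 _ _ _ _], head=0, tail=1, size=1
write(27): buf=[17 27 _ _ _], head=0, tail=2, size=2
write(29): buf=[17 27 29 _ _], head=0, tail=3, size=3
read(): buf=[_ 27 29 _ _], head=1, tail=3, size=2
read(): buf=[_ _ 29 _ _], head=2, tail=3, size=1
read(): buf=[_ _ _ _ _], head=3, tail=3, size=0
write(23): buf=[_ _ _ 23 _], head=3, tail=4, size=1
write(4): buf=[_ _ _ 23 4], head=3, tail=0, size=2
write(32): buf=[32 _ _ 23 4], head=3, tail=1, size=3
write(66): buf=[32 66 _ 23 4], head=3, tail=2, size=4
write(46): buf=[32 66 46 23 4], head=3, tail=3, size=5
read(): buf=[32 66 46 _ 4], head=4, tail=3, size=4
write(76): buf=[32 66 46 76 4], head=4, tail=4, size=5
read(): buf=[32 66 46 76 _], head=0, tail=4, size=4

Answer: 32 66 46 76 _
0
4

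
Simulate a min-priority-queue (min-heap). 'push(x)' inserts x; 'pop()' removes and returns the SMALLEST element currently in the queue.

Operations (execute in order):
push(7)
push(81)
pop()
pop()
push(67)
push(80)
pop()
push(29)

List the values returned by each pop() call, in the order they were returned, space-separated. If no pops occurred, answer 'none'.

push(7): heap contents = [7]
push(81): heap contents = [7, 81]
pop() → 7: heap contents = [81]
pop() → 81: heap contents = []
push(67): heap contents = [67]
push(80): heap contents = [67, 80]
pop() → 67: heap contents = [80]
push(29): heap contents = [29, 80]

Answer: 7 81 67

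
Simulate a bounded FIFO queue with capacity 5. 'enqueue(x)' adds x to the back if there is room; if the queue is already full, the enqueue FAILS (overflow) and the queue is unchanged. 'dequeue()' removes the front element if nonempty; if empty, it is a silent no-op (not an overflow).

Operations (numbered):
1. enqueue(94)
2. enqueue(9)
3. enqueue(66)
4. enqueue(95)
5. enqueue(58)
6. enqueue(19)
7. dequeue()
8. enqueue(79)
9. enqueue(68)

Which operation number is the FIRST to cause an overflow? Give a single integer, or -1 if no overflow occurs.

1. enqueue(94): size=1
2. enqueue(9): size=2
3. enqueue(66): size=3
4. enqueue(95): size=4
5. enqueue(58): size=5
6. enqueue(19): size=5=cap → OVERFLOW (fail)
7. dequeue(): size=4
8. enqueue(79): size=5
9. enqueue(68): size=5=cap → OVERFLOW (fail)

Answer: 6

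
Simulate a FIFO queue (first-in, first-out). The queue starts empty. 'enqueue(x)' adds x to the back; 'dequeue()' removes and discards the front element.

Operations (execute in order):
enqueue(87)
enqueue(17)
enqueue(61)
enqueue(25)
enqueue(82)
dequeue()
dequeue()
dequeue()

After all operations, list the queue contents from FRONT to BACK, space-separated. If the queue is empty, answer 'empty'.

enqueue(87): [87]
enqueue(17): [87, 17]
enqueue(61): [87, 17, 61]
enqueue(25): [87, 17, 61, 25]
enqueue(82): [87, 17, 61, 25, 82]
dequeue(): [17, 61, 25, 82]
dequeue(): [61, 25, 82]
dequeue(): [25, 82]

Answer: 25 82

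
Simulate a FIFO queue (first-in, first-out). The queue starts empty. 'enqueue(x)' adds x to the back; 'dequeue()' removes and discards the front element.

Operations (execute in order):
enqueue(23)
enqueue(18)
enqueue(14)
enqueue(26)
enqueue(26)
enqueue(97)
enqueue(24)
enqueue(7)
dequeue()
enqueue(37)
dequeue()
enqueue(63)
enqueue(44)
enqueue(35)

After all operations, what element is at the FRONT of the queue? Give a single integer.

Answer: 14

Derivation:
enqueue(23): queue = [23]
enqueue(18): queue = [23, 18]
enqueue(14): queue = [23, 18, 14]
enqueue(26): queue = [23, 18, 14, 26]
enqueue(26): queue = [23, 18, 14, 26, 26]
enqueue(97): queue = [23, 18, 14, 26, 26, 97]
enqueue(24): queue = [23, 18, 14, 26, 26, 97, 24]
enqueue(7): queue = [23, 18, 14, 26, 26, 97, 24, 7]
dequeue(): queue = [18, 14, 26, 26, 97, 24, 7]
enqueue(37): queue = [18, 14, 26, 26, 97, 24, 7, 37]
dequeue(): queue = [14, 26, 26, 97, 24, 7, 37]
enqueue(63): queue = [14, 26, 26, 97, 24, 7, 37, 63]
enqueue(44): queue = [14, 26, 26, 97, 24, 7, 37, 63, 44]
enqueue(35): queue = [14, 26, 26, 97, 24, 7, 37, 63, 44, 35]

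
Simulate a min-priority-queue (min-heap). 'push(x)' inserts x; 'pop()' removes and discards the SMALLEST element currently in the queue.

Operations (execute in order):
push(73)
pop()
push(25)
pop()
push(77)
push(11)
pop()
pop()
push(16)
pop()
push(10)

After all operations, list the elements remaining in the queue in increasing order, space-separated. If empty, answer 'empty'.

push(73): heap contents = [73]
pop() → 73: heap contents = []
push(25): heap contents = [25]
pop() → 25: heap contents = []
push(77): heap contents = [77]
push(11): heap contents = [11, 77]
pop() → 11: heap contents = [77]
pop() → 77: heap contents = []
push(16): heap contents = [16]
pop() → 16: heap contents = []
push(10): heap contents = [10]

Answer: 10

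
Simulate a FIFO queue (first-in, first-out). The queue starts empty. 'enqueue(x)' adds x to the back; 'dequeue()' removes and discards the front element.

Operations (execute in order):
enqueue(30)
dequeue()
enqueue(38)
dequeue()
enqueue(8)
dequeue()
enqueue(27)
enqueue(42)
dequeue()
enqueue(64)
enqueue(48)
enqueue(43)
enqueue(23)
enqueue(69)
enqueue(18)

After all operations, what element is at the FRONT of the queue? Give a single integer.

enqueue(30): queue = [30]
dequeue(): queue = []
enqueue(38): queue = [38]
dequeue(): queue = []
enqueue(8): queue = [8]
dequeue(): queue = []
enqueue(27): queue = [27]
enqueue(42): queue = [27, 42]
dequeue(): queue = [42]
enqueue(64): queue = [42, 64]
enqueue(48): queue = [42, 64, 48]
enqueue(43): queue = [42, 64, 48, 43]
enqueue(23): queue = [42, 64, 48, 43, 23]
enqueue(69): queue = [42, 64, 48, 43, 23, 69]
enqueue(18): queue = [42, 64, 48, 43, 23, 69, 18]

Answer: 42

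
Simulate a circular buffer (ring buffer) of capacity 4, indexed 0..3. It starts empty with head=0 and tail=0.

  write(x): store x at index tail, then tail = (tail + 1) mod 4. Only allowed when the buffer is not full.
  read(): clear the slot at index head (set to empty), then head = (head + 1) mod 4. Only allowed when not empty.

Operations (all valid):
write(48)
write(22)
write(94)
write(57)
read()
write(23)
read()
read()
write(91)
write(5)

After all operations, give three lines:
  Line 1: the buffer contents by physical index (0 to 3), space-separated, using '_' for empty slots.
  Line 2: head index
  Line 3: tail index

Answer: 23 91 5 57
3
3

Derivation:
write(48): buf=[48 _ _ _], head=0, tail=1, size=1
write(22): buf=[48 22 _ _], head=0, tail=2, size=2
write(94): buf=[48 22 94 _], head=0, tail=3, size=3
write(57): buf=[48 22 94 57], head=0, tail=0, size=4
read(): buf=[_ 22 94 57], head=1, tail=0, size=3
write(23): buf=[23 22 94 57], head=1, tail=1, size=4
read(): buf=[23 _ 94 57], head=2, tail=1, size=3
read(): buf=[23 _ _ 57], head=3, tail=1, size=2
write(91): buf=[23 91 _ 57], head=3, tail=2, size=3
write(5): buf=[23 91 5 57], head=3, tail=3, size=4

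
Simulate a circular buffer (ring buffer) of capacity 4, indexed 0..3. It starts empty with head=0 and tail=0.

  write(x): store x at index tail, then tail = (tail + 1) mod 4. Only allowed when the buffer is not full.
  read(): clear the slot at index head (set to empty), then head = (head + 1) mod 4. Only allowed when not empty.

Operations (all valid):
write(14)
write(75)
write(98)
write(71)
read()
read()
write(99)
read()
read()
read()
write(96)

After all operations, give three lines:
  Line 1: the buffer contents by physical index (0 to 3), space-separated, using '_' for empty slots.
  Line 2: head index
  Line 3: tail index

write(14): buf=[14 _ _ _], head=0, tail=1, size=1
write(75): buf=[14 75 _ _], head=0, tail=2, size=2
write(98): buf=[14 75 98 _], head=0, tail=3, size=3
write(71): buf=[14 75 98 71], head=0, tail=0, size=4
read(): buf=[_ 75 98 71], head=1, tail=0, size=3
read(): buf=[_ _ 98 71], head=2, tail=0, size=2
write(99): buf=[99 _ 98 71], head=2, tail=1, size=3
read(): buf=[99 _ _ 71], head=3, tail=1, size=2
read(): buf=[99 _ _ _], head=0, tail=1, size=1
read(): buf=[_ _ _ _], head=1, tail=1, size=0
write(96): buf=[_ 96 _ _], head=1, tail=2, size=1

Answer: _ 96 _ _
1
2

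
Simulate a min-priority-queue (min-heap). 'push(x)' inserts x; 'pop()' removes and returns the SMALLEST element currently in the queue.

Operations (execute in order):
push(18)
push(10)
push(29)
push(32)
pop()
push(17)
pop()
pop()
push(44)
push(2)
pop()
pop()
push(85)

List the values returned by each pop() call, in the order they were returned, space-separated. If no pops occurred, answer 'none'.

Answer: 10 17 18 2 29

Derivation:
push(18): heap contents = [18]
push(10): heap contents = [10, 18]
push(29): heap contents = [10, 18, 29]
push(32): heap contents = [10, 18, 29, 32]
pop() → 10: heap contents = [18, 29, 32]
push(17): heap contents = [17, 18, 29, 32]
pop() → 17: heap contents = [18, 29, 32]
pop() → 18: heap contents = [29, 32]
push(44): heap contents = [29, 32, 44]
push(2): heap contents = [2, 29, 32, 44]
pop() → 2: heap contents = [29, 32, 44]
pop() → 29: heap contents = [32, 44]
push(85): heap contents = [32, 44, 85]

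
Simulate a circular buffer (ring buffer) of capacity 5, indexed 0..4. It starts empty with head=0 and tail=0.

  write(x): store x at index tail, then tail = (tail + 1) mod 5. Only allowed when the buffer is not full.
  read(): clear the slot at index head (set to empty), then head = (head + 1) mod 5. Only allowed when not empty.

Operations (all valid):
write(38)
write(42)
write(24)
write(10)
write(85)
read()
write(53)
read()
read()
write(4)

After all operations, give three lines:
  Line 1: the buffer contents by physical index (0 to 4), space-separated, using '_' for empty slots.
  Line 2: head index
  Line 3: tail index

write(38): buf=[38 _ _ _ _], head=0, tail=1, size=1
write(42): buf=[38 42 _ _ _], head=0, tail=2, size=2
write(24): buf=[38 42 24 _ _], head=0, tail=3, size=3
write(10): buf=[38 42 24 10 _], head=0, tail=4, size=4
write(85): buf=[38 42 24 10 85], head=0, tail=0, size=5
read(): buf=[_ 42 24 10 85], head=1, tail=0, size=4
write(53): buf=[53 42 24 10 85], head=1, tail=1, size=5
read(): buf=[53 _ 24 10 85], head=2, tail=1, size=4
read(): buf=[53 _ _ 10 85], head=3, tail=1, size=3
write(4): buf=[53 4 _ 10 85], head=3, tail=2, size=4

Answer: 53 4 _ 10 85
3
2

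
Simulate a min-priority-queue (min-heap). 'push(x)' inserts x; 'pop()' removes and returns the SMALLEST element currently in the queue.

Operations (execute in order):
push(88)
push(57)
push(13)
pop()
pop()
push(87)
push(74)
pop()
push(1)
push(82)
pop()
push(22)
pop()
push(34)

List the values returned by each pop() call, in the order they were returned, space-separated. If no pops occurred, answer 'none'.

Answer: 13 57 74 1 22

Derivation:
push(88): heap contents = [88]
push(57): heap contents = [57, 88]
push(13): heap contents = [13, 57, 88]
pop() → 13: heap contents = [57, 88]
pop() → 57: heap contents = [88]
push(87): heap contents = [87, 88]
push(74): heap contents = [74, 87, 88]
pop() → 74: heap contents = [87, 88]
push(1): heap contents = [1, 87, 88]
push(82): heap contents = [1, 82, 87, 88]
pop() → 1: heap contents = [82, 87, 88]
push(22): heap contents = [22, 82, 87, 88]
pop() → 22: heap contents = [82, 87, 88]
push(34): heap contents = [34, 82, 87, 88]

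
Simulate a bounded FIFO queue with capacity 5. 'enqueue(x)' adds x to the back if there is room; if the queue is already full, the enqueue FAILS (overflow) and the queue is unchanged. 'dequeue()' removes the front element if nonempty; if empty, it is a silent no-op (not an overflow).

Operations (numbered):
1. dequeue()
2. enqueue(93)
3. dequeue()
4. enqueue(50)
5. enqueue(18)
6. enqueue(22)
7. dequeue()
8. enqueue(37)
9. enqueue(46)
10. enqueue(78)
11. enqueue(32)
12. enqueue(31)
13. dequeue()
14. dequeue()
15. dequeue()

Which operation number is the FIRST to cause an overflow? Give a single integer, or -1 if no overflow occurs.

Answer: 11

Derivation:
1. dequeue(): empty, no-op, size=0
2. enqueue(93): size=1
3. dequeue(): size=0
4. enqueue(50): size=1
5. enqueue(18): size=2
6. enqueue(22): size=3
7. dequeue(): size=2
8. enqueue(37): size=3
9. enqueue(46): size=4
10. enqueue(78): size=5
11. enqueue(32): size=5=cap → OVERFLOW (fail)
12. enqueue(31): size=5=cap → OVERFLOW (fail)
13. dequeue(): size=4
14. dequeue(): size=3
15. dequeue(): size=2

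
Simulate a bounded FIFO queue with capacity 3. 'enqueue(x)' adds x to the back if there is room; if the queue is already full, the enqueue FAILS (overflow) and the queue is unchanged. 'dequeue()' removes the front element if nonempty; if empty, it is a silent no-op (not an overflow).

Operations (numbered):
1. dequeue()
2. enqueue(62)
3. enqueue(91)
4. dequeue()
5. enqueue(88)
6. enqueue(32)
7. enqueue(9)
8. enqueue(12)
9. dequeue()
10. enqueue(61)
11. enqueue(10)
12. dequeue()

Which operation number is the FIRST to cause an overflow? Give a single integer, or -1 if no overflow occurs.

1. dequeue(): empty, no-op, size=0
2. enqueue(62): size=1
3. enqueue(91): size=2
4. dequeue(): size=1
5. enqueue(88): size=2
6. enqueue(32): size=3
7. enqueue(9): size=3=cap → OVERFLOW (fail)
8. enqueue(12): size=3=cap → OVERFLOW (fail)
9. dequeue(): size=2
10. enqueue(61): size=3
11. enqueue(10): size=3=cap → OVERFLOW (fail)
12. dequeue(): size=2

Answer: 7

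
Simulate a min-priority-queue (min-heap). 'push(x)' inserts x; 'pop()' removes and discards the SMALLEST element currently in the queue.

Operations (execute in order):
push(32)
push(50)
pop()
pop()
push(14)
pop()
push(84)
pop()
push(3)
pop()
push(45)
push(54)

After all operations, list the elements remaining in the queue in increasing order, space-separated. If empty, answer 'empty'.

Answer: 45 54

Derivation:
push(32): heap contents = [32]
push(50): heap contents = [32, 50]
pop() → 32: heap contents = [50]
pop() → 50: heap contents = []
push(14): heap contents = [14]
pop() → 14: heap contents = []
push(84): heap contents = [84]
pop() → 84: heap contents = []
push(3): heap contents = [3]
pop() → 3: heap contents = []
push(45): heap contents = [45]
push(54): heap contents = [45, 54]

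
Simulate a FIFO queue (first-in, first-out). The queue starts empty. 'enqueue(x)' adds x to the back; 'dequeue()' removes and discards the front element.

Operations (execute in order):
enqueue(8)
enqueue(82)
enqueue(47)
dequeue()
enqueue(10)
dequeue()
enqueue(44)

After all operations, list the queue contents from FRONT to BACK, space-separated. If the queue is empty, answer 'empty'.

Answer: 47 10 44

Derivation:
enqueue(8): [8]
enqueue(82): [8, 82]
enqueue(47): [8, 82, 47]
dequeue(): [82, 47]
enqueue(10): [82, 47, 10]
dequeue(): [47, 10]
enqueue(44): [47, 10, 44]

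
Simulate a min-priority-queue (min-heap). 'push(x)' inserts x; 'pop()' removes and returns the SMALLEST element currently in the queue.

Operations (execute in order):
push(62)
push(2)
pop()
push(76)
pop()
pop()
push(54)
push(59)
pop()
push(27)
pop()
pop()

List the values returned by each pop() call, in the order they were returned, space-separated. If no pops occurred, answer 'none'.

push(62): heap contents = [62]
push(2): heap contents = [2, 62]
pop() → 2: heap contents = [62]
push(76): heap contents = [62, 76]
pop() → 62: heap contents = [76]
pop() → 76: heap contents = []
push(54): heap contents = [54]
push(59): heap contents = [54, 59]
pop() → 54: heap contents = [59]
push(27): heap contents = [27, 59]
pop() → 27: heap contents = [59]
pop() → 59: heap contents = []

Answer: 2 62 76 54 27 59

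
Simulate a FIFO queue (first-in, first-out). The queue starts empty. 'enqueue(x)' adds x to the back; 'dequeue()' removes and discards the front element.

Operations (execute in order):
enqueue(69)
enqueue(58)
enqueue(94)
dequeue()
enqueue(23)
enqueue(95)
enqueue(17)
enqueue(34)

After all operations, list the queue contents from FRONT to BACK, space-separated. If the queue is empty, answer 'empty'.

Answer: 58 94 23 95 17 34

Derivation:
enqueue(69): [69]
enqueue(58): [69, 58]
enqueue(94): [69, 58, 94]
dequeue(): [58, 94]
enqueue(23): [58, 94, 23]
enqueue(95): [58, 94, 23, 95]
enqueue(17): [58, 94, 23, 95, 17]
enqueue(34): [58, 94, 23, 95, 17, 34]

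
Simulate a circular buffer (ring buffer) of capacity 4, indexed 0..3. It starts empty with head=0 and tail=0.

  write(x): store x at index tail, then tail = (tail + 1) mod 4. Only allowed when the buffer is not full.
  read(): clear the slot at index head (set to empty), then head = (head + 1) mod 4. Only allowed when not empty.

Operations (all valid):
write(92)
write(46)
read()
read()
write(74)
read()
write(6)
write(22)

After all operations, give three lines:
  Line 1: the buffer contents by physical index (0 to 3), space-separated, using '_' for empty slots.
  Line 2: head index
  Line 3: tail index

Answer: 22 _ _ 6
3
1

Derivation:
write(92): buf=[92 _ _ _], head=0, tail=1, size=1
write(46): buf=[92 46 _ _], head=0, tail=2, size=2
read(): buf=[_ 46 _ _], head=1, tail=2, size=1
read(): buf=[_ _ _ _], head=2, tail=2, size=0
write(74): buf=[_ _ 74 _], head=2, tail=3, size=1
read(): buf=[_ _ _ _], head=3, tail=3, size=0
write(6): buf=[_ _ _ 6], head=3, tail=0, size=1
write(22): buf=[22 _ _ 6], head=3, tail=1, size=2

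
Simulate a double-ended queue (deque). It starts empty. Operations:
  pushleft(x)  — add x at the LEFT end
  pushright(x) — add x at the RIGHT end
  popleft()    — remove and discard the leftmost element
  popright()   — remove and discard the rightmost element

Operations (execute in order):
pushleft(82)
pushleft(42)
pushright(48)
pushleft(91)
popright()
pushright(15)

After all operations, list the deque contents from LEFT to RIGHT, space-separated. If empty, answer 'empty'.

Answer: 91 42 82 15

Derivation:
pushleft(82): [82]
pushleft(42): [42, 82]
pushright(48): [42, 82, 48]
pushleft(91): [91, 42, 82, 48]
popright(): [91, 42, 82]
pushright(15): [91, 42, 82, 15]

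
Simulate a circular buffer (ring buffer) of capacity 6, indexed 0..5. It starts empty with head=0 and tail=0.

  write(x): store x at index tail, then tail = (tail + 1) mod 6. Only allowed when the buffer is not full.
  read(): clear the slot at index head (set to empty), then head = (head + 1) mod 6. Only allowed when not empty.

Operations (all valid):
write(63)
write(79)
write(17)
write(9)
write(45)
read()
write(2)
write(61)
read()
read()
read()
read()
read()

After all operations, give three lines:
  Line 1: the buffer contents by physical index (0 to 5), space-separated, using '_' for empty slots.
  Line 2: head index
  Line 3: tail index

Answer: 61 _ _ _ _ _
0
1

Derivation:
write(63): buf=[63 _ _ _ _ _], head=0, tail=1, size=1
write(79): buf=[63 79 _ _ _ _], head=0, tail=2, size=2
write(17): buf=[63 79 17 _ _ _], head=0, tail=3, size=3
write(9): buf=[63 79 17 9 _ _], head=0, tail=4, size=4
write(45): buf=[63 79 17 9 45 _], head=0, tail=5, size=5
read(): buf=[_ 79 17 9 45 _], head=1, tail=5, size=4
write(2): buf=[_ 79 17 9 45 2], head=1, tail=0, size=5
write(61): buf=[61 79 17 9 45 2], head=1, tail=1, size=6
read(): buf=[61 _ 17 9 45 2], head=2, tail=1, size=5
read(): buf=[61 _ _ 9 45 2], head=3, tail=1, size=4
read(): buf=[61 _ _ _ 45 2], head=4, tail=1, size=3
read(): buf=[61 _ _ _ _ 2], head=5, tail=1, size=2
read(): buf=[61 _ _ _ _ _], head=0, tail=1, size=1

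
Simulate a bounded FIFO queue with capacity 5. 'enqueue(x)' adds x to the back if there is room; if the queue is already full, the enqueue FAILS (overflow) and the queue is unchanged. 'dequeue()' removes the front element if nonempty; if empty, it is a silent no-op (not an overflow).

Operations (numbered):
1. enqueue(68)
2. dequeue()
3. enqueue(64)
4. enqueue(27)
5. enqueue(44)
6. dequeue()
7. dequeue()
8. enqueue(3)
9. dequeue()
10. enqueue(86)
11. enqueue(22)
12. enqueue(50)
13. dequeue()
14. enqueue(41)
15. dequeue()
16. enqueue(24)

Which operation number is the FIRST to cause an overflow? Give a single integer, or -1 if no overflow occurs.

Answer: -1

Derivation:
1. enqueue(68): size=1
2. dequeue(): size=0
3. enqueue(64): size=1
4. enqueue(27): size=2
5. enqueue(44): size=3
6. dequeue(): size=2
7. dequeue(): size=1
8. enqueue(3): size=2
9. dequeue(): size=1
10. enqueue(86): size=2
11. enqueue(22): size=3
12. enqueue(50): size=4
13. dequeue(): size=3
14. enqueue(41): size=4
15. dequeue(): size=3
16. enqueue(24): size=4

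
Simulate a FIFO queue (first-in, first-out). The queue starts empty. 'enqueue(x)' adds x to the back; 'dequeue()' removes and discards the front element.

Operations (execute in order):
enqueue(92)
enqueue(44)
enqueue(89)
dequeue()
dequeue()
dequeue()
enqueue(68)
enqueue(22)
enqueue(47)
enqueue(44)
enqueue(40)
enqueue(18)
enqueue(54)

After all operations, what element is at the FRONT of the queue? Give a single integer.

Answer: 68

Derivation:
enqueue(92): queue = [92]
enqueue(44): queue = [92, 44]
enqueue(89): queue = [92, 44, 89]
dequeue(): queue = [44, 89]
dequeue(): queue = [89]
dequeue(): queue = []
enqueue(68): queue = [68]
enqueue(22): queue = [68, 22]
enqueue(47): queue = [68, 22, 47]
enqueue(44): queue = [68, 22, 47, 44]
enqueue(40): queue = [68, 22, 47, 44, 40]
enqueue(18): queue = [68, 22, 47, 44, 40, 18]
enqueue(54): queue = [68, 22, 47, 44, 40, 18, 54]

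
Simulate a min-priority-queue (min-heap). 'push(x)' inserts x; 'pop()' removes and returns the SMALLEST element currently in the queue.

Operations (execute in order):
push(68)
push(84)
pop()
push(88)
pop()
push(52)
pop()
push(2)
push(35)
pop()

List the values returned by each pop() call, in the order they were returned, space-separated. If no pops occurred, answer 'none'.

Answer: 68 84 52 2

Derivation:
push(68): heap contents = [68]
push(84): heap contents = [68, 84]
pop() → 68: heap contents = [84]
push(88): heap contents = [84, 88]
pop() → 84: heap contents = [88]
push(52): heap contents = [52, 88]
pop() → 52: heap contents = [88]
push(2): heap contents = [2, 88]
push(35): heap contents = [2, 35, 88]
pop() → 2: heap contents = [35, 88]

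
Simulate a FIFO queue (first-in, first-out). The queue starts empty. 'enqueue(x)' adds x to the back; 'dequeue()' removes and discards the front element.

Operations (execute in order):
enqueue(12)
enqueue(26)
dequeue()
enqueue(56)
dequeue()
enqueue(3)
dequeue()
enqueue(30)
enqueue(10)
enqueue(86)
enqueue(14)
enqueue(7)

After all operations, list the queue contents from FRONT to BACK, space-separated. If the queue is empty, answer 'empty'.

Answer: 3 30 10 86 14 7

Derivation:
enqueue(12): [12]
enqueue(26): [12, 26]
dequeue(): [26]
enqueue(56): [26, 56]
dequeue(): [56]
enqueue(3): [56, 3]
dequeue(): [3]
enqueue(30): [3, 30]
enqueue(10): [3, 30, 10]
enqueue(86): [3, 30, 10, 86]
enqueue(14): [3, 30, 10, 86, 14]
enqueue(7): [3, 30, 10, 86, 14, 7]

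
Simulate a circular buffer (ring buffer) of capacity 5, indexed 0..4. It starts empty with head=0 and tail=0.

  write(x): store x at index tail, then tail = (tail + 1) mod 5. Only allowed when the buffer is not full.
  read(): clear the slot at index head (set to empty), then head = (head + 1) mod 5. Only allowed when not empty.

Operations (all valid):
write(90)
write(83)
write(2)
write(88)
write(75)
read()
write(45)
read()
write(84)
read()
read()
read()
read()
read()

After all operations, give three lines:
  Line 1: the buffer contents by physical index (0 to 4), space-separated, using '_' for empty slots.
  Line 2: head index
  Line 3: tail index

write(90): buf=[90 _ _ _ _], head=0, tail=1, size=1
write(83): buf=[90 83 _ _ _], head=0, tail=2, size=2
write(2): buf=[90 83 2 _ _], head=0, tail=3, size=3
write(88): buf=[90 83 2 88 _], head=0, tail=4, size=4
write(75): buf=[90 83 2 88 75], head=0, tail=0, size=5
read(): buf=[_ 83 2 88 75], head=1, tail=0, size=4
write(45): buf=[45 83 2 88 75], head=1, tail=1, size=5
read(): buf=[45 _ 2 88 75], head=2, tail=1, size=4
write(84): buf=[45 84 2 88 75], head=2, tail=2, size=5
read(): buf=[45 84 _ 88 75], head=3, tail=2, size=4
read(): buf=[45 84 _ _ 75], head=4, tail=2, size=3
read(): buf=[45 84 _ _ _], head=0, tail=2, size=2
read(): buf=[_ 84 _ _ _], head=1, tail=2, size=1
read(): buf=[_ _ _ _ _], head=2, tail=2, size=0

Answer: _ _ _ _ _
2
2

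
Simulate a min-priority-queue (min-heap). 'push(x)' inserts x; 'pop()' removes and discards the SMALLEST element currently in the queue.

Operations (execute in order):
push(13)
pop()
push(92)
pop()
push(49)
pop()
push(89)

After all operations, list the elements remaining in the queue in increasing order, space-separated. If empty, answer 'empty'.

push(13): heap contents = [13]
pop() → 13: heap contents = []
push(92): heap contents = [92]
pop() → 92: heap contents = []
push(49): heap contents = [49]
pop() → 49: heap contents = []
push(89): heap contents = [89]

Answer: 89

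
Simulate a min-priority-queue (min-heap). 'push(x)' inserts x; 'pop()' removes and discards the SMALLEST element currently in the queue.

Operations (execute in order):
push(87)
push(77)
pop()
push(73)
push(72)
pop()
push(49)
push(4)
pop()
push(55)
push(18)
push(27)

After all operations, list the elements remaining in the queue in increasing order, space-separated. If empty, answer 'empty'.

push(87): heap contents = [87]
push(77): heap contents = [77, 87]
pop() → 77: heap contents = [87]
push(73): heap contents = [73, 87]
push(72): heap contents = [72, 73, 87]
pop() → 72: heap contents = [73, 87]
push(49): heap contents = [49, 73, 87]
push(4): heap contents = [4, 49, 73, 87]
pop() → 4: heap contents = [49, 73, 87]
push(55): heap contents = [49, 55, 73, 87]
push(18): heap contents = [18, 49, 55, 73, 87]
push(27): heap contents = [18, 27, 49, 55, 73, 87]

Answer: 18 27 49 55 73 87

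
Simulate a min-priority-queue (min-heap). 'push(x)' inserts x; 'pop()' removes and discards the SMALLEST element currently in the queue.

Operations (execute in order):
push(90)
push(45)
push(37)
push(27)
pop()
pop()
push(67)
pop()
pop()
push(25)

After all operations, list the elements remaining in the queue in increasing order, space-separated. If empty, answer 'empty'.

Answer: 25 90

Derivation:
push(90): heap contents = [90]
push(45): heap contents = [45, 90]
push(37): heap contents = [37, 45, 90]
push(27): heap contents = [27, 37, 45, 90]
pop() → 27: heap contents = [37, 45, 90]
pop() → 37: heap contents = [45, 90]
push(67): heap contents = [45, 67, 90]
pop() → 45: heap contents = [67, 90]
pop() → 67: heap contents = [90]
push(25): heap contents = [25, 90]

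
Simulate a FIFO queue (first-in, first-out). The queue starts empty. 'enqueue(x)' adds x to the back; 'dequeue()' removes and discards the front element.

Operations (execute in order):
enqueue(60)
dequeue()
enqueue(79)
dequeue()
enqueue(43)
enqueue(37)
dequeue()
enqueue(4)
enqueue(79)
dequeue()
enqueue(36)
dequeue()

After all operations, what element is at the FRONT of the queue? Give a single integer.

enqueue(60): queue = [60]
dequeue(): queue = []
enqueue(79): queue = [79]
dequeue(): queue = []
enqueue(43): queue = [43]
enqueue(37): queue = [43, 37]
dequeue(): queue = [37]
enqueue(4): queue = [37, 4]
enqueue(79): queue = [37, 4, 79]
dequeue(): queue = [4, 79]
enqueue(36): queue = [4, 79, 36]
dequeue(): queue = [79, 36]

Answer: 79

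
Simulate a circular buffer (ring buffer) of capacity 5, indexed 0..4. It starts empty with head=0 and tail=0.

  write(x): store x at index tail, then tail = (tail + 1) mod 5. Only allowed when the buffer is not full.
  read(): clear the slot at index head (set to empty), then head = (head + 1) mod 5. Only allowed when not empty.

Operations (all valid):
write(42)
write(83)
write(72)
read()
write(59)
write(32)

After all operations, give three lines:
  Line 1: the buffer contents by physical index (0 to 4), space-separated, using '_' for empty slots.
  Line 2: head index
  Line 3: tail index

write(42): buf=[42 _ _ _ _], head=0, tail=1, size=1
write(83): buf=[42 83 _ _ _], head=0, tail=2, size=2
write(72): buf=[42 83 72 _ _], head=0, tail=3, size=3
read(): buf=[_ 83 72 _ _], head=1, tail=3, size=2
write(59): buf=[_ 83 72 59 _], head=1, tail=4, size=3
write(32): buf=[_ 83 72 59 32], head=1, tail=0, size=4

Answer: _ 83 72 59 32
1
0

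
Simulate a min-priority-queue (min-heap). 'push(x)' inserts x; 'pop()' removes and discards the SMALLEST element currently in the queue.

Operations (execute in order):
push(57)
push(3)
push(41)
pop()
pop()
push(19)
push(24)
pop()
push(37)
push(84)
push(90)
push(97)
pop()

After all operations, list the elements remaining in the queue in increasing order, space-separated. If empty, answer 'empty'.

Answer: 37 57 84 90 97

Derivation:
push(57): heap contents = [57]
push(3): heap contents = [3, 57]
push(41): heap contents = [3, 41, 57]
pop() → 3: heap contents = [41, 57]
pop() → 41: heap contents = [57]
push(19): heap contents = [19, 57]
push(24): heap contents = [19, 24, 57]
pop() → 19: heap contents = [24, 57]
push(37): heap contents = [24, 37, 57]
push(84): heap contents = [24, 37, 57, 84]
push(90): heap contents = [24, 37, 57, 84, 90]
push(97): heap contents = [24, 37, 57, 84, 90, 97]
pop() → 24: heap contents = [37, 57, 84, 90, 97]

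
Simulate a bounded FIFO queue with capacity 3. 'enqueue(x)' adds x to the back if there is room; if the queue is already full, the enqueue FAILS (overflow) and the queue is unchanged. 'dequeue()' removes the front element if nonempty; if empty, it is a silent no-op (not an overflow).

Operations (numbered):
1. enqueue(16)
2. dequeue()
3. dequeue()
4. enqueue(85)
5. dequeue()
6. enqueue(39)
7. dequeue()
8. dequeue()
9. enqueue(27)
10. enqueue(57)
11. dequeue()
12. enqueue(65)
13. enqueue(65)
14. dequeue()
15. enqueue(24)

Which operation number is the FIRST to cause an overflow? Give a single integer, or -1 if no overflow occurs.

1. enqueue(16): size=1
2. dequeue(): size=0
3. dequeue(): empty, no-op, size=0
4. enqueue(85): size=1
5. dequeue(): size=0
6. enqueue(39): size=1
7. dequeue(): size=0
8. dequeue(): empty, no-op, size=0
9. enqueue(27): size=1
10. enqueue(57): size=2
11. dequeue(): size=1
12. enqueue(65): size=2
13. enqueue(65): size=3
14. dequeue(): size=2
15. enqueue(24): size=3

Answer: -1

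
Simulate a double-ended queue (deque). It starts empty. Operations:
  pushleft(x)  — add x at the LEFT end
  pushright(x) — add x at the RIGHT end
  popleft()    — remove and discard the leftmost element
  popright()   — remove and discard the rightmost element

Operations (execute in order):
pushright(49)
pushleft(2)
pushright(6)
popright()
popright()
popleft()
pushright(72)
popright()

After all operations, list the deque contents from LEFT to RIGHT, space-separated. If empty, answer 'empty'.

pushright(49): [49]
pushleft(2): [2, 49]
pushright(6): [2, 49, 6]
popright(): [2, 49]
popright(): [2]
popleft(): []
pushright(72): [72]
popright(): []

Answer: empty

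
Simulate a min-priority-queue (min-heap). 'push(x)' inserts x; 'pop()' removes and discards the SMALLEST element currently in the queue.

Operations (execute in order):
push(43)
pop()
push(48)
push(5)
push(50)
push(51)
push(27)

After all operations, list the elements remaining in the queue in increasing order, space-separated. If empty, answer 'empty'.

Answer: 5 27 48 50 51

Derivation:
push(43): heap contents = [43]
pop() → 43: heap contents = []
push(48): heap contents = [48]
push(5): heap contents = [5, 48]
push(50): heap contents = [5, 48, 50]
push(51): heap contents = [5, 48, 50, 51]
push(27): heap contents = [5, 27, 48, 50, 51]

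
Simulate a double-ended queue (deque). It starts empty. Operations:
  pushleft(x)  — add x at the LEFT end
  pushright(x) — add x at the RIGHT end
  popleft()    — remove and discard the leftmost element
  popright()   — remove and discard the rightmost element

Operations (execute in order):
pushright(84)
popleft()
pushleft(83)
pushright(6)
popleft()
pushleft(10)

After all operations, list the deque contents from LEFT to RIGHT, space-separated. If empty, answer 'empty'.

pushright(84): [84]
popleft(): []
pushleft(83): [83]
pushright(6): [83, 6]
popleft(): [6]
pushleft(10): [10, 6]

Answer: 10 6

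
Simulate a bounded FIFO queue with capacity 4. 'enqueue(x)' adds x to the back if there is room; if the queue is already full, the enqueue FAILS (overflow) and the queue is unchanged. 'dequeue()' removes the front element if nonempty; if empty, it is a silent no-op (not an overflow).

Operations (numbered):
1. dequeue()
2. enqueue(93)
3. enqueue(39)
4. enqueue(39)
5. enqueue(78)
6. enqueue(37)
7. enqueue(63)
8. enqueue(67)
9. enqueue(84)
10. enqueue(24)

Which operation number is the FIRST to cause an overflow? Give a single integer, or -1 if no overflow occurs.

1. dequeue(): empty, no-op, size=0
2. enqueue(93): size=1
3. enqueue(39): size=2
4. enqueue(39): size=3
5. enqueue(78): size=4
6. enqueue(37): size=4=cap → OVERFLOW (fail)
7. enqueue(63): size=4=cap → OVERFLOW (fail)
8. enqueue(67): size=4=cap → OVERFLOW (fail)
9. enqueue(84): size=4=cap → OVERFLOW (fail)
10. enqueue(24): size=4=cap → OVERFLOW (fail)

Answer: 6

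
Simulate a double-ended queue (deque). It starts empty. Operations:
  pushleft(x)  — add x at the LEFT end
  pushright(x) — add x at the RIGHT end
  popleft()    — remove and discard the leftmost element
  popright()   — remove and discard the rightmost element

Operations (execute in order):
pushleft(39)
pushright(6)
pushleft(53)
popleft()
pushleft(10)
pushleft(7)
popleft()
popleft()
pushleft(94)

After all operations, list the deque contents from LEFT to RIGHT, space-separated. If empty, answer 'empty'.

Answer: 94 39 6

Derivation:
pushleft(39): [39]
pushright(6): [39, 6]
pushleft(53): [53, 39, 6]
popleft(): [39, 6]
pushleft(10): [10, 39, 6]
pushleft(7): [7, 10, 39, 6]
popleft(): [10, 39, 6]
popleft(): [39, 6]
pushleft(94): [94, 39, 6]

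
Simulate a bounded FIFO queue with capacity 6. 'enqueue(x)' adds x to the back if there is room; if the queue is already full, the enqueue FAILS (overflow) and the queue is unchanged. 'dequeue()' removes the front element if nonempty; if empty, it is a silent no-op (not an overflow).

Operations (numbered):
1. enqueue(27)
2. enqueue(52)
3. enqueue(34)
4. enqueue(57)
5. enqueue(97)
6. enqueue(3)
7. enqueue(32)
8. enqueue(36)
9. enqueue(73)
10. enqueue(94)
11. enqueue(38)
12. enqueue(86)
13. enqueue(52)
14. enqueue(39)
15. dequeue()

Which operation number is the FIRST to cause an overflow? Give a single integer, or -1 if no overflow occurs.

Answer: 7

Derivation:
1. enqueue(27): size=1
2. enqueue(52): size=2
3. enqueue(34): size=3
4. enqueue(57): size=4
5. enqueue(97): size=5
6. enqueue(3): size=6
7. enqueue(32): size=6=cap → OVERFLOW (fail)
8. enqueue(36): size=6=cap → OVERFLOW (fail)
9. enqueue(73): size=6=cap → OVERFLOW (fail)
10. enqueue(94): size=6=cap → OVERFLOW (fail)
11. enqueue(38): size=6=cap → OVERFLOW (fail)
12. enqueue(86): size=6=cap → OVERFLOW (fail)
13. enqueue(52): size=6=cap → OVERFLOW (fail)
14. enqueue(39): size=6=cap → OVERFLOW (fail)
15. dequeue(): size=5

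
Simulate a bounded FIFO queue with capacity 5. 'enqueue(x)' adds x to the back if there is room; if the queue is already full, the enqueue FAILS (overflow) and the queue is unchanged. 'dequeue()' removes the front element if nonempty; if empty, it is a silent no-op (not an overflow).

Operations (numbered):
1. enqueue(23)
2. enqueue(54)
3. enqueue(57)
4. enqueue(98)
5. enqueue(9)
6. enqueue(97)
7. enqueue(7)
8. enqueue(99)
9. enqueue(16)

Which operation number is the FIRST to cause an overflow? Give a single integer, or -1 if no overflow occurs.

Answer: 6

Derivation:
1. enqueue(23): size=1
2. enqueue(54): size=2
3. enqueue(57): size=3
4. enqueue(98): size=4
5. enqueue(9): size=5
6. enqueue(97): size=5=cap → OVERFLOW (fail)
7. enqueue(7): size=5=cap → OVERFLOW (fail)
8. enqueue(99): size=5=cap → OVERFLOW (fail)
9. enqueue(16): size=5=cap → OVERFLOW (fail)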